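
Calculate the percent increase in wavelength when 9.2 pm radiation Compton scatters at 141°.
46.8686%

Calculate the Compton shift:
Δλ = λ_C(1 - cos(141°))
Δλ = 2.4263 × (1 - cos(141°))
Δλ = 2.4263 × 1.7771
Δλ = 4.3119 pm

Percentage change:
(Δλ/λ₀) × 100 = (4.3119/9.2) × 100
= 46.8686%

(Intermediate values are shown rounded; full precision is carried through to the final answer.)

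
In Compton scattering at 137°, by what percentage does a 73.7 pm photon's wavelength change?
5.6999%

Calculate the Compton shift:
Δλ = λ_C(1 - cos(137°))
Δλ = 2.4263 × (1 - cos(137°))
Δλ = 2.4263 × 1.7314
Δλ = 4.2008 pm

Percentage change:
(Δλ/λ₀) × 100 = (4.2008/73.7) × 100
= 5.6999%

(Intermediate values are shown rounded; full precision is carried through to the final answer.)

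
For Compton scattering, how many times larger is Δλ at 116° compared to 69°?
116° produces the larger shift by a factor of 2.242

Calculate both shifts using Δλ = λ_C(1 - cos θ):

For θ₁ = 69°:
Δλ₁ = 2.4263 × (1 - cos(69°))
Δλ₁ = 2.4263 × 0.6416
Δλ₁ = 1.5568 pm

For θ₂ = 116°:
Δλ₂ = 2.4263 × (1 - cos(116°))
Δλ₂ = 2.4263 × 1.4384
Δλ₂ = 3.4899 pm

The 116° angle produces the larger shift.
Ratio: 3.4899/1.5568 = 2.242

(Intermediate values are shown rounded; full precision is carried through to the final answer.)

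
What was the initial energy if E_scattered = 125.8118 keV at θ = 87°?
164.0999 keV

Convert final energy to wavelength (hc ≈ 1239.842 keV·pm):
λ' = hc/E' = 1239.842 / 125.8118 = 9.8547 pm

Calculate the Compton shift:
Δλ = λ_C(1 - cos(87°))
Δλ = 2.4263 × (1 - cos(87°))
Δλ = 2.2993 pm

Initial wavelength:
λ = λ' - Δλ = 9.8547 - 2.2993 = 7.5554 pm

Initial energy:
E = hc/λ = 1239.842 / 7.5554 = 164.0999 keV

(Intermediate values are shown rounded; full precision is carried through to the final answer.)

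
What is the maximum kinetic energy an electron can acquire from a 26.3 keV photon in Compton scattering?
2.4545 keV

Maximum energy transfer occurs at θ = 180° (backscattering).

Initial photon: E₀ = 26.3 keV → λ₀ = 47.1423 pm

Maximum Compton shift (at 180°):
Δλ_max = 2λ_C = 2 × 2.4263 = 4.8526 pm

Final wavelength:
λ' = 47.1423 + 4.8526 = 51.9949 pm

Minimum photon energy (maximum energy to electron):
E'_min = hc/λ' = 23.8455 keV

Maximum electron kinetic energy:
K_max = E₀ - E'_min = 26.3000 - 23.8455 = 2.4545 keV

(Intermediate values are shown rounded; full precision is carried through to the final answer.)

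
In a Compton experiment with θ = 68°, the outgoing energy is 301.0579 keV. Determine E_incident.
476.6999 keV

Convert final energy to wavelength (hc ≈ 1239.842 keV·pm):
λ' = hc/E' = 1239.842 / 301.0579 = 4.1183 pm

Calculate the Compton shift:
Δλ = λ_C(1 - cos(68°))
Δλ = 2.4263 × (1 - cos(68°))
Δλ = 1.5174 pm

Initial wavelength:
λ = λ' - Δλ = 4.1183 - 1.5174 = 2.6009 pm

Initial energy:
E = hc/λ = 1239.842 / 2.6009 = 476.6999 keV

(Intermediate values are shown rounded; full precision is carried through to the final answer.)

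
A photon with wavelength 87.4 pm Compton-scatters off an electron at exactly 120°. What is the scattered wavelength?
91.0395 pm

Using the Compton formula: λ' = λ + λ_C(1 − cos θ)

For θ = 120°, cos θ = -1/2 (exact) = -0.5000, so:
1 − cos 120° = 1 − (-1/2) = 1.5000

Δλ = λ_C × 1.5000 = 2.4263 × 1.5000 = 3.6395 pm

λ' = 87.4 + 3.6395 = 91.0395 pm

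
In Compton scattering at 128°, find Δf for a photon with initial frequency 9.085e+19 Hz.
4.933e+19 Hz (decrease)

Convert frequency to wavelength (c = 299792458 m/s):
λ₀ = c/f₀ = 299792458/9.085e+19 = 3.2998619e-12 m = 3.2999 pm

Calculate Compton shift:
Δλ = λ_C(1 - cos(128°)) = 3.9201 pm

Final wavelength:
λ' = λ₀ + Δλ = 3.2999 + 3.9201 = 7.2200 pm

Final frequency:
f' = c/λ' = 299792458/7.2199579e-12 = 4.1522743e+19 Hz

Frequency shift (decrease):
Δf = f₀ - f' = 9.085e+19 - 4.1522743e+19 = 4.933e+19 Hz

(Intermediate values are shown rounded; full precision is carried through to the final answer.)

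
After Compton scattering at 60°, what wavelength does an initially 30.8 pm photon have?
32.0132 pm

Using the Compton formula: λ' = λ + λ_C(1 − cos θ)

For θ = 60°, cos θ = 1/2 (exact) = 0.5000, so:
1 − cos 60° = 1 − (1/2) = 0.5000

Δλ = λ_C × 0.5000 = 2.4263 × 0.5000 = 1.2132 pm

λ' = 30.8 + 1.2132 = 32.0132 pm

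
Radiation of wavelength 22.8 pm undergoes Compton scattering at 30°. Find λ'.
23.1251 pm

Using the Compton formula: λ' = λ + λ_C(1 − cos θ)

For θ = 30°, cos θ = √3/2 (exact) ≈ 0.8660, so:
1 − cos 30° = 1 − (√3/2) ≈ 0.1340

Δλ = λ_C × 0.1340 = 2.4263 × 0.1340 = 0.3251 pm

λ' = 22.8 + 0.3251 = 23.1251 pm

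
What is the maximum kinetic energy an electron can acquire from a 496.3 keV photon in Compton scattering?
327.6322 keV

Maximum energy transfer occurs at θ = 180° (backscattering).

Initial photon: E₀ = 496.3 keV → λ₀ = 2.4982 pm

Maximum Compton shift (at 180°):
Δλ_max = 2λ_C = 2 × 2.4263 = 4.8526 pm

Final wavelength:
λ' = 2.4982 + 4.8526 = 7.3508 pm

Minimum photon energy (maximum energy to electron):
E'_min = hc/λ' = 168.6678 keV

Maximum electron kinetic energy:
K_max = E₀ - E'_min = 496.3000 - 168.6678 = 327.6322 keV

(Intermediate values are shown rounded; full precision is carried through to the final answer.)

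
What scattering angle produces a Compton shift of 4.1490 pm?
135.24°

From the Compton formula Δλ = λ_C(1 - cos θ), we can solve for θ:

cos θ = 1 - Δλ/λ_C

Given:
- Δλ = 4.1490 pm
- λ_C = h/(m_e·c) ≈ 2.42631024 pm

cos θ = 1 - 4.1490/2.42631024
cos θ = 1 - 1.710004
cos θ = -0.710004

θ = arccos(-0.710004)
θ = 135.24°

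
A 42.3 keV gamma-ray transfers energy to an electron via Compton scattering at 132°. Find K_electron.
5.1350 keV

By energy conservation: K_e = E_initial - E_final

First find the scattered photon energy:
Initial wavelength: λ = hc/E = 29.3107 pm
Compton shift: Δλ = λ_C(1 - cos(132°)) = 4.0498 pm
Final wavelength: λ' = 29.3107 + 4.0498 = 33.3605 pm
Final photon energy: E' = hc/λ' = 37.1650 keV

Electron kinetic energy:
K_e = E - E' = 42.3000 - 37.1650 = 5.1350 keV

(Intermediate values are shown rounded; full precision is carried through to the final answer.)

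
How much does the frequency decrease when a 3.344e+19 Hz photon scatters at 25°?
8.270e+17 Hz (decrease)

Convert frequency to wavelength (c = 299792458 m/s):
λ₀ = c/f₀ = 299792458/3.344e+19 = 8.9650855e-12 m = 8.9651 pm

Calculate Compton shift:
Δλ = λ_C(1 - cos(25°)) = 0.2273 pm

Final wavelength:
λ' = λ₀ + Δλ = 8.9651 + 0.2273 = 9.1924 pm

Final frequency:
f' = c/λ' = 299792458/9.1924118e-12 = 3.2613036e+19 Hz

Frequency shift (decrease):
Δf = f₀ - f' = 3.344e+19 - 3.2613036e+19 = 8.270e+17 Hz

(Intermediate values are shown rounded; full precision is carried through to the final answer.)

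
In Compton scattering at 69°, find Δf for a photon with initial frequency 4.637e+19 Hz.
8.999e+18 Hz (decrease)

Convert frequency to wavelength (c = 299792458 m/s):
λ₀ = c/f₀ = 299792458/4.637e+19 = 6.4652245e-12 m = 6.4652 pm

Calculate Compton shift:
Δλ = λ_C(1 - cos(69°)) = 1.5568 pm

Final wavelength:
λ' = λ₀ + Δλ = 6.4652 + 1.5568 = 8.0220 pm

Final frequency:
f' = c/λ' = 299792458/8.0220229e-12 = 3.7371180e+19 Hz

Frequency shift (decrease):
Δf = f₀ - f' = 4.637e+19 - 3.7371180e+19 = 8.999e+18 Hz

(Intermediate values are shown rounded; full precision is carried through to the final answer.)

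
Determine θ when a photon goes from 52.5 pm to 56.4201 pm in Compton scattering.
128.00°

First find the wavelength shift:
Δλ = λ' - λ = 56.4201 - 52.5 = 3.9201 pm

Using Δλ = λ_C(1 - cos θ), with λ_C = h/(m_e·c) ≈ 2.42631024 pm:
cos θ = 1 - Δλ/λ_C
cos θ = 1 - 3.9201/2.42631024
cos θ = -0.615663

θ = arccos(-0.615663)
θ = 128.00°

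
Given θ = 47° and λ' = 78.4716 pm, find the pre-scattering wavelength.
77.7000 pm

From λ' = λ + Δλ, we have λ = λ' - Δλ

First calculate the Compton shift:
Δλ = λ_C(1 - cos θ)
Δλ = 2.4263 × (1 - cos(47°))
Δλ = 2.4263 × 0.3180
Δλ = 0.7716 pm

Initial wavelength:
λ = λ' - Δλ
λ = 78.4716 - 0.7716
λ = 77.7000 pm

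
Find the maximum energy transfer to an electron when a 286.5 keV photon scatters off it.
151.4434 keV

Maximum energy transfer occurs at θ = 180° (backscattering).

Initial photon: E₀ = 286.5 keV → λ₀ = 4.3275 pm

Maximum Compton shift (at 180°):
Δλ_max = 2λ_C = 2 × 2.4263 = 4.8526 pm

Final wavelength:
λ' = 4.3275 + 4.8526 = 9.1802 pm

Minimum photon energy (maximum energy to electron):
E'_min = hc/λ' = 135.0566 keV

Maximum electron kinetic energy:
K_max = E₀ - E'_min = 286.5000 - 135.0566 = 151.4434 keV

(Intermediate values are shown rounded; full precision is carried through to the final answer.)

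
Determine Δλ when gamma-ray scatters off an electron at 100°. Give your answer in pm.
2.8476 pm

Using the Compton scattering formula:
Δλ = λ_C(1 - cos θ)

where λ_C = h/(m_e·c) ≈ 2.4263 pm is the Compton wavelength of an electron.

For θ = 100°:
cos(100°) = -0.1736
1 - cos(100°) = 1.1736

Δλ = 2.4263 × 1.1736
Δλ = 2.8476 pm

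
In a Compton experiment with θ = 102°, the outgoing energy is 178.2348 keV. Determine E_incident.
308.0001 keV

Convert final energy to wavelength (hc ≈ 1239.842 keV·pm):
λ' = hc/E' = 1239.842 / 178.2348 = 6.9562 pm

Calculate the Compton shift:
Δλ = λ_C(1 - cos(102°))
Δλ = 2.4263 × (1 - cos(102°))
Δλ = 2.9308 pm

Initial wavelength:
λ = λ' - Δλ = 6.9562 - 2.9308 = 4.0255 pm

Initial energy:
E = hc/λ = 1239.842 / 4.0255 = 308.0001 keV

(Intermediate values are shown rounded; full precision is carried through to the final answer.)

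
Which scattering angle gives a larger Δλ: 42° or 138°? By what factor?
138° produces the larger shift by a factor of 6.786

Calculate both shifts using Δλ = λ_C(1 - cos θ):

For θ₁ = 42°:
Δλ₁ = 2.4263 × (1 - cos(42°))
Δλ₁ = 2.4263 × 0.2569
Δλ₁ = 0.6232 pm

For θ₂ = 138°:
Δλ₂ = 2.4263 × (1 - cos(138°))
Δλ₂ = 2.4263 × 1.7431
Δλ₂ = 4.2294 pm

The 138° angle produces the larger shift.
Ratio: 4.2294/0.6232 = 6.786

(Intermediate values are shown rounded; full precision is carried through to the final answer.)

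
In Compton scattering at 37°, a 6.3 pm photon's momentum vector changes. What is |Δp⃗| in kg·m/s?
6.4743e-23 kg·m/s

Photon momentum magnitude is p = h/λ.

Initial momentum:
p₀ = h/λ = 6.6261e-34/6.3000e-12 = 1.0518e-22 kg·m/s

After scattering:
λ' = λ + Δλ = 6.3 + 0.4886 = 6.7886 pm
p' = h/λ' = 6.6261e-34/6.7886e-12 = 9.7606e-23 kg·m/s

Momentum is a vector; the scattered photon's direction makes angle θ = 37° with the incident direction. The magnitude of the vector change Δp⃗ = p⃗₀ − p⃗' is found from the law of cosines:
|Δp⃗|² = p₀² + p'² − 2p₀p'cos θ
|Δp⃗|² = (1.0518e-22)² + (9.7606e-23)² − 2·1.0518e-22·9.7606e-23·cos(37°)
|Δp⃗| = 6.4743e-23 kg·m/s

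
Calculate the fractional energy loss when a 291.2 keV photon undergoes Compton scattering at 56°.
0.2008 (or 20.08%)

Calculate initial and final photon energies:

Initial: E₀ = 291.2 keV → λ₀ = 4.2577 pm
Compton shift: Δλ = 1.0695 pm
Final wavelength: λ' = 5.3272 pm
Final energy: E' = 232.7365 keV

Fractional energy loss:
(E₀ - E')/E₀ = (291.2000 - 232.7365)/291.2000
= 58.4635/291.2000
= 0.2008
= 20.08%

(Intermediate values are shown rounded; full precision is carried through to the final answer.)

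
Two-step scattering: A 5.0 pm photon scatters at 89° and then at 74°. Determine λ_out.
9.1415 pm

Apply Compton shift twice:

First scattering at θ₁ = 89°:
Δλ₁ = λ_C(1 - cos(89°))
Δλ₁ = 2.4263 × 0.9825
Δλ₁ = 2.3840 pm

After first scattering:
λ₁ = 5.0 + 2.3840 = 7.3840 pm

Second scattering at θ₂ = 74°:
Δλ₂ = λ_C(1 - cos(74°))
Δλ₂ = 2.4263 × 0.7244
Δλ₂ = 1.7575 pm

Final wavelength:
λ₂ = 7.3840 + 1.7575 = 9.1415 pm

Total shift: Δλ_total = 2.3840 + 1.7575 = 4.1415 pm

(Intermediate values are shown rounded; full precision is carried through to the final answer.)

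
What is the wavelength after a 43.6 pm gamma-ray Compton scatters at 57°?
44.7048 pm

Using the Compton scattering formula:
λ' = λ + Δλ = λ + λ_C(1 - cos θ)

Given:
- Initial wavelength λ = 43.6 pm
- Scattering angle θ = 57°
- Compton wavelength λ_C ≈ 2.4263 pm

Calculate the shift:
Δλ = 2.4263 × (1 - cos(57°))
Δλ = 2.4263 × 0.4554
Δλ = 1.1048 pm

Final wavelength:
λ' = 43.6 + 1.1048 = 44.7048 pm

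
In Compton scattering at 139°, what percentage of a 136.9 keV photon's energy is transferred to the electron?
0.3198 (or 31.98%)

Calculate initial and final photon energies:

Initial: E₀ = 136.9 keV → λ₀ = 9.0566 pm
Compton shift: Δλ = 4.2575 pm
Final wavelength: λ' = 13.3140 pm
Final energy: E' = 93.1230 keV

Fractional energy loss:
(E₀ - E')/E₀ = (136.9000 - 93.1230)/136.9000
= 43.7770/136.9000
= 0.3198
= 31.98%

(Intermediate values are shown rounded; full precision is carried through to the final answer.)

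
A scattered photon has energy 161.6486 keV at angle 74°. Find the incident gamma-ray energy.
209.7001 keV

Convert final energy to wavelength (hc ≈ 1239.842 keV·pm):
λ' = hc/E' = 1239.842 / 161.6486 = 7.6700 pm

Calculate the Compton shift:
Δλ = λ_C(1 - cos(74°))
Δλ = 2.4263 × (1 - cos(74°))
Δλ = 1.7575 pm

Initial wavelength:
λ = λ' - Δλ = 7.6700 - 1.7575 = 5.9125 pm

Initial energy:
E = hc/λ = 1239.842 / 5.9125 = 209.7001 keV

(Intermediate values are shown rounded; full precision is carried through to the final answer.)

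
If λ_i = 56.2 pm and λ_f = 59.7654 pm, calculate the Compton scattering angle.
118.00°

First find the wavelength shift:
Δλ = λ' - λ = 59.7654 - 56.2 = 3.5654 pm

Using Δλ = λ_C(1 - cos θ), with λ_C = h/(m_e·c) ≈ 2.42631024 pm:
cos θ = 1 - Δλ/λ_C
cos θ = 1 - 3.5654/2.42631024
cos θ = -0.469474

θ = arccos(-0.469474)
θ = 118.00°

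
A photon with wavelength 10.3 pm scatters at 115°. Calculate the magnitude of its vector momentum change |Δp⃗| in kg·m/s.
9.5289e-23 kg·m/s

Photon momentum magnitude is p = h/λ.

Initial momentum:
p₀ = h/λ = 6.6261e-34/1.0300e-11 = 6.4331e-23 kg·m/s

After scattering:
λ' = λ + Δλ = 10.3 + 3.4517 = 13.7517 pm
p' = h/λ' = 6.6261e-34/1.3752e-11 = 4.8184e-23 kg·m/s

Momentum is a vector; the scattered photon's direction makes angle θ = 115° with the incident direction. The magnitude of the vector change Δp⃗ = p⃗₀ − p⃗' is found from the law of cosines:
|Δp⃗|² = p₀² + p'² − 2p₀p'cos θ
|Δp⃗|² = (6.4331e-23)² + (4.8184e-23)² − 2·6.4331e-23·4.8184e-23·cos(115°)
|Δp⃗| = 9.5289e-23 kg·m/s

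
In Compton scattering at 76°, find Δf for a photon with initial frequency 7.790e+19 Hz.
2.519e+19 Hz (decrease)

Convert frequency to wavelength (c = 299792458 m/s):
λ₀ = c/f₀ = 299792458/7.790e+19 = 3.8484269e-12 m = 3.8484 pm

Calculate Compton shift:
Δλ = λ_C(1 - cos(76°)) = 1.8393 pm

Final wavelength:
λ' = λ₀ + Δλ = 3.8484 + 1.8393 = 5.6878 pm

Final frequency:
f' = c/λ' = 299792458/5.6877596e-12 = 5.2708356e+19 Hz

Frequency shift (decrease):
Δf = f₀ - f' = 7.790e+19 - 5.2708356e+19 = 2.519e+19 Hz

(Intermediate values are shown rounded; full precision is carried through to the final answer.)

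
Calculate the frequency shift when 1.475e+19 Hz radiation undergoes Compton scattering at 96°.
1.718e+18 Hz (decrease)

Convert frequency to wavelength (c = 299792458 m/s):
λ₀ = c/f₀ = 299792458/1.475e+19 = 2.0324912e-11 m = 20.3249 pm

Calculate Compton shift:
Δλ = λ_C(1 - cos(96°)) = 2.6799 pm

Final wavelength:
λ' = λ₀ + Δλ = 20.3249 + 2.6799 = 23.0048 pm

Final frequency:
f' = c/λ' = 299792458/2.3004841e-11 = 1.3031712e+19 Hz

Frequency shift (decrease):
Δf = f₀ - f' = 1.475e+19 - 1.3031712e+19 = 1.718e+18 Hz

(Intermediate values are shown rounded; full precision is carried through to the final answer.)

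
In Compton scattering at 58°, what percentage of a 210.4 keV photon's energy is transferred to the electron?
0.1622 (or 16.22%)

Calculate initial and final photon energies:

Initial: E₀ = 210.4 keV → λ₀ = 5.8928 pm
Compton shift: Δλ = 1.1406 pm
Final wavelength: λ' = 7.0333 pm
Final energy: E' = 176.2805 keV

Fractional energy loss:
(E₀ - E')/E₀ = (210.4000 - 176.2805)/210.4000
= 34.1195/210.4000
= 0.1622
= 16.22%

(Intermediate values are shown rounded; full precision is carried through to the final answer.)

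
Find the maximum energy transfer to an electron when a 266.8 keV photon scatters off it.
136.2863 keV

Maximum energy transfer occurs at θ = 180° (backscattering).

Initial photon: E₀ = 266.8 keV → λ₀ = 4.6471 pm

Maximum Compton shift (at 180°):
Δλ_max = 2λ_C = 2 × 2.4263 = 4.8526 pm

Final wavelength:
λ' = 4.6471 + 4.8526 = 9.4997 pm

Minimum photon energy (maximum energy to electron):
E'_min = hc/λ' = 130.5137 keV

Maximum electron kinetic energy:
K_max = E₀ - E'_min = 266.8000 - 130.5137 = 136.2863 keV

(Intermediate values are shown rounded; full precision is carried through to the final answer.)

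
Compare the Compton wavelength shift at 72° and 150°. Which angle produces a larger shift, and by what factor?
150° produces the larger shift by a factor of 2.701

Calculate both shifts using Δλ = λ_C(1 - cos θ):

For θ₁ = 72°:
Δλ₁ = 2.4263 × (1 - cos(72°))
Δλ₁ = 2.4263 × 0.6910
Δλ₁ = 1.6765 pm

For θ₂ = 150°:
Δλ₂ = 2.4263 × (1 - cos(150°))
Δλ₂ = 2.4263 × 1.8660
Δλ₂ = 4.5276 pm

The 150° angle produces the larger shift.
Ratio: 4.5276/1.6765 = 2.701

(Intermediate values are shown rounded; full precision is carried through to the final answer.)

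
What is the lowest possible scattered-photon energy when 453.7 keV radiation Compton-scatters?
163.4521 keV (at θ = 180°)

The scattered photon has minimum energy when its wavelength is maximum, i.e., when the Compton shift Δλ = λ_C(1 − cos θ) is maximum. This occurs at θ = 180° (backscattering), giving Δλ_max = 2λ_C = 4.8526 pm.

Initial wavelength: λ₀ = hc/E₀ = 2.7327 pm
Maximum final wavelength: λ'_max = λ₀ + 2λ_C = 2.7327 + 4.8526 = 7.5854 pm
Minimum final energy: E'_min = hc/λ'_max = 163.4521 keV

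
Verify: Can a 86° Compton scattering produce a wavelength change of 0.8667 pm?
No, inconsistent

Calculate the expected shift for θ = 86°:

Δλ_expected = λ_C(1 - cos(86°))
Δλ_expected = 2.4263 × (1 - cos(86°))
Δλ_expected = 2.4263 × 0.9302
Δλ_expected = 2.2571 pm

Given shift: 0.8667 pm
Expected shift: 2.2571 pm
Difference: 1.3904 pm

The values do not match. The given shift corresponds to θ ≈ 50.0°, not 86°.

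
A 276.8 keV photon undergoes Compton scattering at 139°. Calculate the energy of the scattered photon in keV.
141.9125 keV

First convert energy to wavelength:
λ = hc/E, with hc ≈ 1239.842 keV·pm (i.e. 1239.842 eV·nm)

For E = 276.8 keV = 276800 eV:
λ = 1239.842 keV·pm / 276.8 keV
λ = 4.4792 pm

Calculate the Compton shift:
Δλ = λ_C(1 - cos(139°)) = 2.4263 × 1.7547
Δλ = 4.2575 pm

Final wavelength:
λ' = 4.4792 + 4.2575 = 8.7367 pm

Final energy:
E' = hc/λ' = 1239.842 / 8.7367 = 141.9125 keV

(Intermediate values are shown rounded; full precision is carried through to the final answer.)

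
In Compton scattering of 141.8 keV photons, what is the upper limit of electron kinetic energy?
50.6098 keV

Maximum energy transfer occurs at θ = 180° (backscattering).

Initial photon: E₀ = 141.8 keV → λ₀ = 8.7436 pm

Maximum Compton shift (at 180°):
Δλ_max = 2λ_C = 2 × 2.4263 = 4.8526 pm

Final wavelength:
λ' = 8.7436 + 4.8526 = 13.5962 pm

Minimum photon energy (maximum energy to electron):
E'_min = hc/λ' = 91.1902 keV

Maximum electron kinetic energy:
K_max = E₀ - E'_min = 141.8000 - 91.1902 = 50.6098 keV

(Intermediate values are shown rounded; full precision is carried through to the final answer.)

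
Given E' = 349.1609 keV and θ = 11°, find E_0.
353.6000 keV

Convert final energy to wavelength (hc ≈ 1239.842 keV·pm):
λ' = hc/E' = 1239.842 / 349.1609 = 3.5509 pm

Calculate the Compton shift:
Δλ = λ_C(1 - cos(11°))
Δλ = 2.4263 × (1 - cos(11°))
Δλ = 0.0446 pm

Initial wavelength:
λ = λ' - Δλ = 3.5509 - 0.0446 = 3.5063 pm

Initial energy:
E = hc/λ = 1239.842 / 3.5063 = 353.6000 keV

(Intermediate values are shown rounded; full precision is carried through to the final answer.)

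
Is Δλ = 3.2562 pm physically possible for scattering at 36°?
No, inconsistent

Calculate the expected shift for θ = 36°:

Δλ_expected = λ_C(1 - cos(36°))
Δλ_expected = 2.4263 × (1 - cos(36°))
Δλ_expected = 2.4263 × 0.1910
Δλ_expected = 0.4634 pm

Given shift: 3.2562 pm
Expected shift: 0.4634 pm
Difference: 2.7928 pm

The values do not match. The given shift corresponds to θ ≈ 110.0°, not 36°.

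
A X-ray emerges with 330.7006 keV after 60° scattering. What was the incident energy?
488.9001 keV

Convert final energy to wavelength (hc ≈ 1239.842 keV·pm):
λ' = hc/E' = 1239.842 / 330.7006 = 3.7491 pm

Calculate the Compton shift:
Δλ = λ_C(1 - cos(60°))
Δλ = 2.4263 × (1 - cos(60°))
Δλ = 1.2132 pm

Initial wavelength:
λ = λ' - Δλ = 3.7491 - 1.2132 = 2.5360 pm

Initial energy:
E = hc/λ = 1239.842 / 2.5360 = 488.9001 keV

(Intermediate values are shown rounded; full precision is carried through to the final answer.)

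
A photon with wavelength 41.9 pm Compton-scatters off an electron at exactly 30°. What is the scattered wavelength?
42.2251 pm

Using the Compton formula: λ' = λ + λ_C(1 − cos θ)

For θ = 30°, cos θ = √3/2 (exact) ≈ 0.8660, so:
1 − cos 30° = 1 − (√3/2) ≈ 0.1340

Δλ = λ_C × 0.1340 = 2.4263 × 0.1340 = 0.3251 pm

λ' = 41.9 + 0.3251 = 42.2251 pm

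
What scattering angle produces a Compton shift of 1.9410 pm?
78.46°

From the Compton formula Δλ = λ_C(1 - cos θ), we can solve for θ:

cos θ = 1 - Δλ/λ_C

Given:
- Δλ = 1.9410 pm
- λ_C = h/(m_e·c) ≈ 2.42631024 pm

cos θ = 1 - 1.9410/2.42631024
cos θ = 1 - 0.799980
cos θ = 0.200020

θ = arccos(0.200020)
θ = 78.46°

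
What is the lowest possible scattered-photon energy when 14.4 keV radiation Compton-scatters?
13.6317 keV (at θ = 180°)

The scattered photon has minimum energy when its wavelength is maximum, i.e., when the Compton shift Δλ = λ_C(1 − cos θ) is maximum. This occurs at θ = 180° (backscattering), giving Δλ_max = 2λ_C = 4.8526 pm.

Initial wavelength: λ₀ = hc/E₀ = 86.1001 pm
Maximum final wavelength: λ'_max = λ₀ + 2λ_C = 86.1001 + 4.8526 = 90.9528 pm
Minimum final energy: E'_min = hc/λ'_max = 13.6317 keV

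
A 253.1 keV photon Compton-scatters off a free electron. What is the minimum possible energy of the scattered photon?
127.1470 keV (at θ = 180°)

The scattered photon has minimum energy when its wavelength is maximum, i.e., when the Compton shift Δλ = λ_C(1 − cos θ) is maximum. This occurs at θ = 180° (backscattering), giving Δλ_max = 2λ_C = 4.8526 pm.

Initial wavelength: λ₀ = hc/E₀ = 4.8986 pm
Maximum final wavelength: λ'_max = λ₀ + 2λ_C = 4.8986 + 4.8526 = 9.7512 pm
Minimum final energy: E'_min = hc/λ'_max = 127.1470 keV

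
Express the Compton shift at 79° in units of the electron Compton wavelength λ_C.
0.8092 λ_C

The Compton shift formula is:
Δλ = λ_C(1 - cos θ)

Dividing both sides by λ_C:
Δλ/λ_C = 1 - cos θ

For θ = 79°:
Δλ/λ_C = 1 - cos(79°)
Δλ/λ_C = 1 - 0.1908
Δλ/λ_C = 0.8092

This means the shift is 0.8092 × λ_C = 1.9633 pm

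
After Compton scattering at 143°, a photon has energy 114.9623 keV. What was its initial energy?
193.1001 keV

Convert final energy to wavelength (hc ≈ 1239.842 keV·pm):
λ' = hc/E' = 1239.842 / 114.9623 = 10.7848 pm

Calculate the Compton shift:
Δλ = λ_C(1 - cos(143°))
Δλ = 2.4263 × (1 - cos(143°))
Δλ = 4.3640 pm

Initial wavelength:
λ = λ' - Δλ = 10.7848 - 4.3640 = 6.4207 pm

Initial energy:
E = hc/λ = 1239.842 / 6.4207 = 193.1001 keV

(Intermediate values are shown rounded; full precision is carried through to the final answer.)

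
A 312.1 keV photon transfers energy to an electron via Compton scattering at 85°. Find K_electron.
111.7190 keV

By energy conservation: K_e = E_initial - E_final

First find the scattered photon energy:
Initial wavelength: λ = hc/E = 3.9726 pm
Compton shift: Δλ = λ_C(1 - cos(85°)) = 2.2148 pm
Final wavelength: λ' = 3.9726 + 2.2148 = 6.1874 pm
Final photon energy: E' = hc/λ' = 200.3810 keV

Electron kinetic energy:
K_e = E - E' = 312.1000 - 200.3810 = 111.7190 keV

(Intermediate values are shown rounded; full precision is carried through to the final answer.)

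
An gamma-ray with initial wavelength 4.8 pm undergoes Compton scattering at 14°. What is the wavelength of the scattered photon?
4.8721 pm

Using the Compton scattering formula:
λ' = λ + Δλ = λ + λ_C(1 - cos θ)

Given:
- Initial wavelength λ = 4.8 pm
- Scattering angle θ = 14°
- Compton wavelength λ_C ≈ 2.4263 pm

Calculate the shift:
Δλ = 2.4263 × (1 - cos(14°))
Δλ = 2.4263 × 0.0297
Δλ = 0.0721 pm

Final wavelength:
λ' = 4.8 + 0.0721 = 4.8721 pm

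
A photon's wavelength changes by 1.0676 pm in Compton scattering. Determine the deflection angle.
55.94°

From the Compton formula Δλ = λ_C(1 - cos θ), we can solve for θ:

cos θ = 1 - Δλ/λ_C

Given:
- Δλ = 1.0676 pm
- λ_C = h/(m_e·c) ≈ 2.42631024 pm

cos θ = 1 - 1.0676/2.42631024
cos θ = 1 - 0.440010
cos θ = 0.559990

θ = arccos(0.559990)
θ = 55.94°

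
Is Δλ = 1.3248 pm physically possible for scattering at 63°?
Yes, consistent

Calculate the expected shift for θ = 63°:

Δλ_expected = λ_C(1 - cos(63°))
Δλ_expected = 2.4263 × (1 - cos(63°))
Δλ_expected = 2.4263 × 0.5460
Δλ_expected = 1.3248 pm

Given shift: 1.3248 pm
Expected shift: 1.3248 pm
Difference: 0.0000 pm

The values match. This is consistent with Compton scattering at the stated angle.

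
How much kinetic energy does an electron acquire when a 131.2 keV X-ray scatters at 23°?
2.6243 keV

By energy conservation: K_e = E_initial - E_final

First find the scattered photon energy:
Initial wavelength: λ = hc/E = 9.4500 pm
Compton shift: Δλ = λ_C(1 - cos(23°)) = 0.1929 pm
Final wavelength: λ' = 9.4500 + 0.1929 = 9.6429 pm
Final photon energy: E' = hc/λ' = 128.5757 keV

Electron kinetic energy:
K_e = E - E' = 131.2000 - 128.5757 = 2.6243 keV

(Intermediate values are shown rounded; full precision is carried through to the final answer.)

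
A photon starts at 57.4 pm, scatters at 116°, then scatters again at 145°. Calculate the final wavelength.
65.3038 pm

Apply Compton shift twice:

First scattering at θ₁ = 116°:
Δλ₁ = λ_C(1 - cos(116°))
Δλ₁ = 2.4263 × 1.4384
Δλ₁ = 3.4899 pm

After first scattering:
λ₁ = 57.4 + 3.4899 = 60.8899 pm

Second scattering at θ₂ = 145°:
Δλ₂ = λ_C(1 - cos(145°))
Δλ₂ = 2.4263 × 1.8192
Δλ₂ = 4.4138 pm

Final wavelength:
λ₂ = 60.8899 + 4.4138 = 65.3038 pm

Total shift: Δλ_total = 3.4899 + 4.4138 = 7.9038 pm

(Intermediate values are shown rounded; full precision is carried through to the final answer.)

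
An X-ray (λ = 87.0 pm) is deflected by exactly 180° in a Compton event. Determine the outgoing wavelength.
91.8526 pm

Using the Compton formula: λ' = λ + λ_C(1 − cos θ)

For θ = 180°, cos θ = -1 (exact) = -1.0000, so:
1 − cos 180° = 1 − (-1) = 2.0000

Δλ = λ_C × 2.0000 = 2.4263 × 2.0000 = 4.8526 pm

λ' = 87.0 + 4.8526 = 91.8526 pm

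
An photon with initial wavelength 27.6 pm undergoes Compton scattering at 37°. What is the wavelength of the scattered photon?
28.0886 pm

Using the Compton scattering formula:
λ' = λ + Δλ = λ + λ_C(1 - cos θ)

Given:
- Initial wavelength λ = 27.6 pm
- Scattering angle θ = 37°
- Compton wavelength λ_C ≈ 2.4263 pm

Calculate the shift:
Δλ = 2.4263 × (1 - cos(37°))
Δλ = 2.4263 × 0.2014
Δλ = 0.4886 pm

Final wavelength:
λ' = 27.6 + 0.4886 = 28.0886 pm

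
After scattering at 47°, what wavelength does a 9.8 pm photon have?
10.5716 pm

Using the Compton scattering formula:
λ' = λ + Δλ = λ + λ_C(1 - cos θ)

Given:
- Initial wavelength λ = 9.8 pm
- Scattering angle θ = 47°
- Compton wavelength λ_C ≈ 2.4263 pm

Calculate the shift:
Δλ = 2.4263 × (1 - cos(47°))
Δλ = 2.4263 × 0.3180
Δλ = 0.7716 pm

Final wavelength:
λ' = 9.8 + 0.7716 = 10.5716 pm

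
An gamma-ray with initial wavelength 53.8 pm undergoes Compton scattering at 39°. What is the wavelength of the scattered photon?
54.3407 pm

Using the Compton scattering formula:
λ' = λ + Δλ = λ + λ_C(1 - cos θ)

Given:
- Initial wavelength λ = 53.8 pm
- Scattering angle θ = 39°
- Compton wavelength λ_C ≈ 2.4263 pm

Calculate the shift:
Δλ = 2.4263 × (1 - cos(39°))
Δλ = 2.4263 × 0.2229
Δλ = 0.5407 pm

Final wavelength:
λ' = 53.8 + 0.5407 = 54.3407 pm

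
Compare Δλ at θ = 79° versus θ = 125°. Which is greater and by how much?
125° produces the larger shift by a factor of 1.945

Calculate both shifts using Δλ = λ_C(1 - cos θ):

For θ₁ = 79°:
Δλ₁ = 2.4263 × (1 - cos(79°))
Δλ₁ = 2.4263 × 0.8092
Δλ₁ = 1.9633 pm

For θ₂ = 125°:
Δλ₂ = 2.4263 × (1 - cos(125°))
Δλ₂ = 2.4263 × 1.5736
Δλ₂ = 3.8180 pm

The 125° angle produces the larger shift.
Ratio: 3.8180/1.9633 = 1.945

(Intermediate values are shown rounded; full precision is carried through to the final answer.)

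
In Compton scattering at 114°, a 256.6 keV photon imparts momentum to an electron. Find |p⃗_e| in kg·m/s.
1.8501e-22 kg·m/s

The electron is initially at rest, so by conservation of momentum:
p⃗_e = p⃗₀ − p⃗'  (incident photon momentum minus scattered photon momentum)

Photon momentum magnitudes (p = h/λ = E/c):
λ₀ = hc/E₀ = 4.8318 pm → p₀ = h/λ₀ = 1.3713e-22 kg·m/s
Δλ = λ_C(1 − cos 114°) = 3.4132 pm
λ' = 8.2450 pm → p' = h/λ' = 8.0365e-23 kg·m/s

The scattered photon makes angle θ = 114° with the incident direction, so by the law of cosines:
|p⃗_e|² = p₀² + p'² − 2p₀p'cos θ
|p⃗_e|² = (1.3713e-22)² + (8.0365e-23)² − 2·1.3713e-22·8.0365e-23·cos(114°)
|p⃗_e| = 1.8501e-22 kg·m/s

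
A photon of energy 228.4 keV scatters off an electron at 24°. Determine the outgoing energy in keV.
219.9024 keV

First convert energy to wavelength:
λ = hc/E, with hc ≈ 1239.842 keV·pm (i.e. 1239.842 eV·nm)

For E = 228.4 keV = 228400 eV:
λ = 1239.842 keV·pm / 228.4 keV
λ = 5.4284 pm

Calculate the Compton shift:
Δλ = λ_C(1 - cos(24°)) = 2.4263 × 0.0865
Δλ = 0.2098 pm

Final wavelength:
λ' = 5.4284 + 0.2098 = 5.6381 pm

Final energy:
E' = hc/λ' = 1239.842 / 5.6381 = 219.9024 keV

(Intermediate values are shown rounded; full precision is carried through to the final answer.)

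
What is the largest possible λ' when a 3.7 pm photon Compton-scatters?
8.5526 pm (at θ = 180°)

The Compton shift is Δλ = λ_C(1 − cos θ).

Since cos θ ranges from −1 to 1, the factor (1 − cos θ) ranges from 0 to 2; the maximum shift occurs at θ = 180° (backscattering):
Δλ_max = 2λ_C = 2 × 2.4263 pm = 4.8526 pm

Maximum scattered wavelength:
λ'_max = λ₀ + Δλ_max = 3.7 + 4.8526 = 8.5526 pm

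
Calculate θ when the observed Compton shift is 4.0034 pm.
130.54°

From the Compton formula Δλ = λ_C(1 - cos θ), we can solve for θ:

cos θ = 1 - Δλ/λ_C

Given:
- Δλ = 4.0034 pm
- λ_C = h/(m_e·c) ≈ 2.42631024 pm

cos θ = 1 - 4.0034/2.42631024
cos θ = 1 - 1.649995
cos θ = -0.649995

θ = arccos(-0.649995)
θ = 130.54°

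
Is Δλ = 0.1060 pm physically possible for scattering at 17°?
Yes, consistent

Calculate the expected shift for θ = 17°:

Δλ_expected = λ_C(1 - cos(17°))
Δλ_expected = 2.4263 × (1 - cos(17°))
Δλ_expected = 2.4263 × 0.0437
Δλ_expected = 0.1060 pm

Given shift: 0.1060 pm
Expected shift: 0.1060 pm
Difference: 0.0000 pm

The values match. This is consistent with Compton scattering at the stated angle.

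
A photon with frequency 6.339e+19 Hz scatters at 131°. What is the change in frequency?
2.912e+19 Hz (decrease)

Convert frequency to wavelength (c = 299792458 m/s):
λ₀ = c/f₀ = 299792458/6.339e+19 = 4.7293336e-12 m = 4.7293 pm

Calculate Compton shift:
Δλ = λ_C(1 - cos(131°)) = 4.0181 pm

Final wavelength:
λ' = λ₀ + Δλ = 4.7293 + 4.0181 = 8.7474 pm

Final frequency:
f' = c/λ' = 299792458/8.7474466e-12 = 3.4271996e+19 Hz

Frequency shift (decrease):
Δf = f₀ - f' = 6.339e+19 - 3.4271996e+19 = 2.912e+19 Hz

(Intermediate values are shown rounded; full precision is carried through to the final answer.)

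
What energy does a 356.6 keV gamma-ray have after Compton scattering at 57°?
270.6080 keV

First convert energy to wavelength:
λ = hc/E, with hc ≈ 1239.842 keV·pm (i.e. 1239.842 eV·nm)

For E = 356.6 keV = 356600 eV:
λ = 1239.842 keV·pm / 356.6 keV
λ = 3.4768 pm

Calculate the Compton shift:
Δλ = λ_C(1 - cos(57°)) = 2.4263 × 0.4554
Δλ = 1.1048 pm

Final wavelength:
λ' = 3.4768 + 1.1048 = 4.5817 pm

Final energy:
E' = hc/λ' = 1239.842 / 4.5817 = 270.6080 keV

(Intermediate values are shown rounded; full precision is carried through to the final answer.)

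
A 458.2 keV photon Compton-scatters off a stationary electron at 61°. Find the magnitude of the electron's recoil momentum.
2.1966e-22 kg·m/s

The electron is initially at rest, so by conservation of momentum:
p⃗_e = p⃗₀ − p⃗'  (incident photon momentum minus scattered photon momentum)

Photon momentum magnitudes (p = h/λ = E/c):
λ₀ = hc/E₀ = 2.7059 pm → p₀ = h/λ₀ = 2.4488e-22 kg·m/s
Δλ = λ_C(1 − cos 61°) = 1.2500 pm
λ' = 3.9559 pm → p' = h/λ' = 1.6750e-22 kg·m/s

The scattered photon makes angle θ = 61° with the incident direction, so by the law of cosines:
|p⃗_e|² = p₀² + p'² − 2p₀p'cos θ
|p⃗_e|² = (2.4488e-22)² + (1.6750e-22)² − 2·2.4488e-22·1.6750e-22·cos(61°)
|p⃗_e| = 2.1966e-22 kg·m/s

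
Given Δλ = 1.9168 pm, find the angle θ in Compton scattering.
77.88°

From the Compton formula Δλ = λ_C(1 - cos θ), we can solve for θ:

cos θ = 1 - Δλ/λ_C

Given:
- Δλ = 1.9168 pm
- λ_C = h/(m_e·c) ≈ 2.42631024 pm

cos θ = 1 - 1.9168/2.42631024
cos θ = 1 - 0.790006
cos θ = 0.209994

θ = arccos(0.209994)
θ = 77.88°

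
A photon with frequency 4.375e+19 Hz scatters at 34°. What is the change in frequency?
2.497e+18 Hz (decrease)

Convert frequency to wavelength (c = 299792458 m/s):
λ₀ = c/f₀ = 299792458/4.375e+19 = 6.8523990e-12 m = 6.8524 pm

Calculate Compton shift:
Δλ = λ_C(1 - cos(34°)) = 0.4148 pm

Final wavelength:
λ' = λ₀ + Δλ = 6.8524 + 0.4148 = 7.2672 pm

Final frequency:
f' = c/λ' = 299792458/7.2672069e-12 = 4.1252776e+19 Hz

Frequency shift (decrease):
Δf = f₀ - f' = 4.375e+19 - 4.1252776e+19 = 2.497e+18 Hz

(Intermediate values are shown rounded; full precision is carried through to the final answer.)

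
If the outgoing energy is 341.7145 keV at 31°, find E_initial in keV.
377.8000 keV

Convert final energy to wavelength (hc ≈ 1239.842 keV·pm):
λ' = hc/E' = 1239.842 / 341.7145 = 3.6283 pm

Calculate the Compton shift:
Δλ = λ_C(1 - cos(31°))
Δλ = 2.4263 × (1 - cos(31°))
Δλ = 0.3466 pm

Initial wavelength:
λ = λ' - Δλ = 3.6283 - 0.3466 = 3.2817 pm

Initial energy:
E = hc/λ = 1239.842 / 3.2817 = 377.8000 keV

(Intermediate values are shown rounded; full precision is carried through to the final answer.)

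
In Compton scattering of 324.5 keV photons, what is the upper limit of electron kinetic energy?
181.5523 keV

Maximum energy transfer occurs at θ = 180° (backscattering).

Initial photon: E₀ = 324.5 keV → λ₀ = 3.8208 pm

Maximum Compton shift (at 180°):
Δλ_max = 2λ_C = 2 × 2.4263 = 4.8526 pm

Final wavelength:
λ' = 3.8208 + 4.8526 = 8.6734 pm

Minimum photon energy (maximum energy to electron):
E'_min = hc/λ' = 142.9477 keV

Maximum electron kinetic energy:
K_max = E₀ - E'_min = 324.5000 - 142.9477 = 181.5523 keV

(Intermediate values are shown rounded; full precision is carried through to the final answer.)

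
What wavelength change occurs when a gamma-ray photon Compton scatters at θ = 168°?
4.7996 pm

Using the Compton scattering formula:
Δλ = λ_C(1 - cos θ)

where λ_C = h/(m_e·c) ≈ 2.4263 pm is the Compton wavelength of an electron.

For θ = 168°:
cos(168°) = -0.9781
1 - cos(168°) = 1.9781

Δλ = 2.4263 × 1.9781
Δλ = 4.7996 pm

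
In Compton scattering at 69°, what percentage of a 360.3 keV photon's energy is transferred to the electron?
0.3115 (or 31.15%)

Calculate initial and final photon energies:

Initial: E₀ = 360.3 keV → λ₀ = 3.4411 pm
Compton shift: Δλ = 1.5568 pm
Final wavelength: λ' = 4.9979 pm
Final energy: E' = 248.0708 keV

Fractional energy loss:
(E₀ - E')/E₀ = (360.3000 - 248.0708)/360.3000
= 112.2292/360.3000
= 0.3115
= 31.15%

(Intermediate values are shown rounded; full precision is carried through to the final answer.)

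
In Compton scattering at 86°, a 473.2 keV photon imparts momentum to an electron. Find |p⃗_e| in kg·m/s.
2.7860e-22 kg·m/s

The electron is initially at rest, so by conservation of momentum:
p⃗_e = p⃗₀ − p⃗'  (incident photon momentum minus scattered photon momentum)

Photon momentum magnitudes (p = h/λ = E/c):
λ₀ = hc/E₀ = 2.6201 pm → p₀ = h/λ₀ = 2.5289e-22 kg·m/s
Δλ = λ_C(1 − cos 86°) = 2.2571 pm
λ' = 4.8772 pm → p' = h/λ' = 1.3586e-22 kg·m/s

The scattered photon makes angle θ = 86° with the incident direction, so by the law of cosines:
|p⃗_e|² = p₀² + p'² − 2p₀p'cos θ
|p⃗_e|² = (2.5289e-22)² + (1.3586e-22)² − 2·2.5289e-22·1.3586e-22·cos(86°)
|p⃗_e| = 2.7860e-22 kg·m/s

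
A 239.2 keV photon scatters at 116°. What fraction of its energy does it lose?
0.4024 (or 40.24%)

Calculate initial and final photon energies:

Initial: E₀ = 239.2 keV → λ₀ = 5.1833 pm
Compton shift: Δλ = 3.4899 pm
Final wavelength: λ' = 8.6732 pm
Final energy: E' = 142.9506 keV

Fractional energy loss:
(E₀ - E')/E₀ = (239.2000 - 142.9506)/239.2000
= 96.2494/239.2000
= 0.4024
= 40.24%

(Intermediate values are shown rounded; full precision is carried through to the final answer.)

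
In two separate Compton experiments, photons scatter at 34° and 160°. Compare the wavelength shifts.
160° produces the larger shift by a factor of 11.346

Calculate both shifts using Δλ = λ_C(1 - cos θ):

For θ₁ = 34°:
Δλ₁ = 2.4263 × (1 - cos(34°))
Δλ₁ = 2.4263 × 0.1710
Δλ₁ = 0.4148 pm

For θ₂ = 160°:
Δλ₂ = 2.4263 × (1 - cos(160°))
Δλ₂ = 2.4263 × 1.9397
Δλ₂ = 4.7063 pm

The 160° angle produces the larger shift.
Ratio: 4.7063/0.4148 = 11.346

(Intermediate values are shown rounded; full precision is carried through to the final answer.)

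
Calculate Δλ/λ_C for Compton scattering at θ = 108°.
1.3090 λ_C

The Compton shift formula is:
Δλ = λ_C(1 - cos θ)

Dividing both sides by λ_C:
Δλ/λ_C = 1 - cos θ

For θ = 108°:
Δλ/λ_C = 1 - cos(108°)
Δλ/λ_C = 1 - -0.3090
Δλ/λ_C = 1.3090

This means the shift is 1.3090 × λ_C = 3.1761 pm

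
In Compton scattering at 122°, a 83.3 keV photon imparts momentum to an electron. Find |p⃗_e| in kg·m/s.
7.0232e-23 kg·m/s

The electron is initially at rest, so by conservation of momentum:
p⃗_e = p⃗₀ − p⃗'  (incident photon momentum minus scattered photon momentum)

Photon momentum magnitudes (p = h/λ = E/c):
λ₀ = hc/E₀ = 14.8841 pm → p₀ = h/λ₀ = 4.4518e-23 kg·m/s
Δλ = λ_C(1 − cos 122°) = 3.7121 pm
λ' = 18.5961 pm → p' = h/λ' = 3.5631e-23 kg·m/s

The scattered photon makes angle θ = 122° with the incident direction, so by the law of cosines:
|p⃗_e|² = p₀² + p'² − 2p₀p'cos θ
|p⃗_e|² = (4.4518e-23)² + (3.5631e-23)² − 2·4.4518e-23·3.5631e-23·cos(122°)
|p⃗_e| = 7.0232e-23 kg·m/s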